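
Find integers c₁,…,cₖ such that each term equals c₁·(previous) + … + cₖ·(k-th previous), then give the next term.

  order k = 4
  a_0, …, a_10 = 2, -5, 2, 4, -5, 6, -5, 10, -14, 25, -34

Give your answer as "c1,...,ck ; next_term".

-1,1,1,1 ; 55

  a_4 = -1·4 + 1·2 + 1·-5 + 1·2 = -5
  a_5 = -1·-5 + 1·4 + 1·2 + 1·-5 = 6
  a_6 = -1·6 + 1·-5 + 1·4 + 1·2 = -5
  a_7 = -1·-5 + 1·6 + 1·-5 + 1·4 = 10
  a_8 = -1·10 + 1·-5 + 1·6 + 1·-5 = -14
  a_9 = -1·-14 + 1·10 + 1·-5 + 1·6 = 25
  a_10 = -1·25 + 1·-14 + 1·10 + 1·-5 = -34
  a_11 = -1·-34 + 1·25 + 1·-14 + 1·10 = 55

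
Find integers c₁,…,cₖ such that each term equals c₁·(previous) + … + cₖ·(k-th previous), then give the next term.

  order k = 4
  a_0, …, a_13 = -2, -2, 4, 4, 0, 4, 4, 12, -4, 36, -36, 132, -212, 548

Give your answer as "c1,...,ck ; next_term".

-1,2,0,2 ; -1044

  a_4 = -1·4 + 2·4 + 0·-2 + 2·-2 = 0
  a_5 = -1·0 + 2·4 + 0·4 + 2·-2 = 4
  a_6 = -1·4 + 2·0 + 0·4 + 2·4 = 4
  a_7 = -1·4 + 2·4 + 0·0 + 2·4 = 12
  a_8 = -1·12 + 2·4 + 0·4 + 2·0 = -4
  a_9 = -1·-4 + 2·12 + 0·4 + 2·4 = 36
  a_10 = -1·36 + 2·-4 + 0·12 + 2·4 = -36
  a_11 = -1·-36 + 2·36 + 0·-4 + 2·12 = 132
  a_12 = -1·132 + 2·-36 + 0·36 + 2·-4 = -212
  a_13 = -1·-212 + 2·132 + 0·-36 + 2·36 = 548
  a_14 = -1·548 + 2·-212 + 0·132 + 2·-36 = -1044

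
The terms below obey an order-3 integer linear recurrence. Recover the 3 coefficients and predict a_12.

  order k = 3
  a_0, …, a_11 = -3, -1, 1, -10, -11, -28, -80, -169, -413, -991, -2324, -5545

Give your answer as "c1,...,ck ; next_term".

1,2,3 ; -13166

  a_3 = 1·1 + 2·-1 + 3·-3 = -10
  a_4 = 1·-10 + 2·1 + 3·-1 = -11
  a_5 = 1·-11 + 2·-10 + 3·1 = -28
  a_6 = 1·-28 + 2·-11 + 3·-10 = -80
  a_7 = 1·-80 + 2·-28 + 3·-11 = -169
  a_8 = 1·-169 + 2·-80 + 3·-28 = -413
  a_9 = 1·-413 + 2·-169 + 3·-80 = -991
  a_10 = 1·-991 + 2·-413 + 3·-169 = -2324
  a_11 = 1·-2324 + 2·-991 + 3·-413 = -5545
  a_12 = 1·-5545 + 2·-2324 + 3·-991 = -13166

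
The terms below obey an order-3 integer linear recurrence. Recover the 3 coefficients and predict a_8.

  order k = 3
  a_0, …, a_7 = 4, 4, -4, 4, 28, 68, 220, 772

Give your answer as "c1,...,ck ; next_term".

3,0,4 ; 2588

  a_3 = 3·-4 + 0·4 + 4·4 = 4
  a_4 = 3·4 + 0·-4 + 4·4 = 28
  a_5 = 3·28 + 0·4 + 4·-4 = 68
  a_6 = 3·68 + 0·28 + 4·4 = 220
  a_7 = 3·220 + 0·68 + 4·28 = 772
  a_8 = 3·772 + 0·220 + 4·68 = 2588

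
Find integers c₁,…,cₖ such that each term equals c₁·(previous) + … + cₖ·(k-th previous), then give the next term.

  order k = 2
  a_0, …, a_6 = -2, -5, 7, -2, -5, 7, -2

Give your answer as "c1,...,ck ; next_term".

-1,-1 ; -5

  a_2 = -1·-5 + -1·-2 = 7
  a_3 = -1·7 + -1·-5 = -2
  a_4 = -1·-2 + -1·7 = -5
  a_5 = -1·-5 + -1·-2 = 7
  a_6 = -1·7 + -1·-5 = -2
  a_7 = -1·-2 + -1·7 = -5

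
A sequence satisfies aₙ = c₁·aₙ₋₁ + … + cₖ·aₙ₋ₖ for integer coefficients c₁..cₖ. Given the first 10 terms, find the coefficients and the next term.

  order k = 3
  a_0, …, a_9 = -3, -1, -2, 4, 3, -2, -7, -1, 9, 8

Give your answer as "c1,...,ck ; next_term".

  a_3 = 0·-2 + -1·-1 + -1·-3 = 4
  a_4 = 0·4 + -1·-2 + -1·-1 = 3
  a_5 = 0·3 + -1·4 + -1·-2 = -2
  a_6 = 0·-2 + -1·3 + -1·4 = -7
  a_7 = 0·-7 + -1·-2 + -1·3 = -1
  a_8 = 0·-1 + -1·-7 + -1·-2 = 9
  a_9 = 0·9 + -1·-1 + -1·-7 = 8
  a_10 = 0·8 + -1·9 + -1·-1 = -8

0,-1,-1 ; -8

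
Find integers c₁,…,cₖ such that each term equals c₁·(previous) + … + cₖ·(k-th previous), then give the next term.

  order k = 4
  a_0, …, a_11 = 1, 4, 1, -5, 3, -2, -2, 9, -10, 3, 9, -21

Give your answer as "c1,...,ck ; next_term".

-1,-1,0,-1 ; 22

  a_4 = -1·-5 + -1·1 + 0·4 + -1·1 = 3
  a_5 = -1·3 + -1·-5 + 0·1 + -1·4 = -2
  a_6 = -1·-2 + -1·3 + 0·-5 + -1·1 = -2
  a_7 = -1·-2 + -1·-2 + 0·3 + -1·-5 = 9
  a_8 = -1·9 + -1·-2 + 0·-2 + -1·3 = -10
  a_9 = -1·-10 + -1·9 + 0·-2 + -1·-2 = 3
  a_10 = -1·3 + -1·-10 + 0·9 + -1·-2 = 9
  a_11 = -1·9 + -1·3 + 0·-10 + -1·9 = -21
  a_12 = -1·-21 + -1·9 + 0·3 + -1·-10 = 22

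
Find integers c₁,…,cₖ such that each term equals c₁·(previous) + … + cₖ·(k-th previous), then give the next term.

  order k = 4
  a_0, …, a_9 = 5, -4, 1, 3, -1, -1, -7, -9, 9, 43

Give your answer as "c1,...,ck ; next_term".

  a_4 = 1·3 + -2·1 + -2·-4 + -2·5 = -1
  a_5 = 1·-1 + -2·3 + -2·1 + -2·-4 = -1
  a_6 = 1·-1 + -2·-1 + -2·3 + -2·1 = -7
  a_7 = 1·-7 + -2·-1 + -2·-1 + -2·3 = -9
  a_8 = 1·-9 + -2·-7 + -2·-1 + -2·-1 = 9
  a_9 = 1·9 + -2·-9 + -2·-7 + -2·-1 = 43
  a_10 = 1·43 + -2·9 + -2·-9 + -2·-7 = 57

1,-2,-2,-2 ; 57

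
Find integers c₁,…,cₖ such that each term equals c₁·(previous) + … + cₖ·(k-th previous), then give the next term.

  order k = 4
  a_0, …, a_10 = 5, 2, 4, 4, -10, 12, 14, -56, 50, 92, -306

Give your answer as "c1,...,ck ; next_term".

  a_4 = -2·4 + -3·4 + 0·2 + 2·5 = -10
  a_5 = -2·-10 + -3·4 + 0·4 + 2·2 = 12
  a_6 = -2·12 + -3·-10 + 0·4 + 2·4 = 14
  a_7 = -2·14 + -3·12 + 0·-10 + 2·4 = -56
  a_8 = -2·-56 + -3·14 + 0·12 + 2·-10 = 50
  a_9 = -2·50 + -3·-56 + 0·14 + 2·12 = 92
  a_10 = -2·92 + -3·50 + 0·-56 + 2·14 = -306
  a_11 = -2·-306 + -3·92 + 0·50 + 2·-56 = 224

-2,-3,0,2 ; 224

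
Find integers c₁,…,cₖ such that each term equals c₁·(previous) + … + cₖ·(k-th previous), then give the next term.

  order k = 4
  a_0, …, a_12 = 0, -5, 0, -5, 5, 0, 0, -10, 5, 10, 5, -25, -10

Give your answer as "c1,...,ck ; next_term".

0,-1,-1,1 ; 30

  a_4 = 0·-5 + -1·0 + -1·-5 + 1·0 = 5
  a_5 = 0·5 + -1·-5 + -1·0 + 1·-5 = 0
  a_6 = 0·0 + -1·5 + -1·-5 + 1·0 = 0
  a_7 = 0·0 + -1·0 + -1·5 + 1·-5 = -10
  a_8 = 0·-10 + -1·0 + -1·0 + 1·5 = 5
  a_9 = 0·5 + -1·-10 + -1·0 + 1·0 = 10
  a_10 = 0·10 + -1·5 + -1·-10 + 1·0 = 5
  a_11 = 0·5 + -1·10 + -1·5 + 1·-10 = -25
  a_12 = 0·-25 + -1·5 + -1·10 + 1·5 = -10
  a_13 = 0·-10 + -1·-25 + -1·5 + 1·10 = 30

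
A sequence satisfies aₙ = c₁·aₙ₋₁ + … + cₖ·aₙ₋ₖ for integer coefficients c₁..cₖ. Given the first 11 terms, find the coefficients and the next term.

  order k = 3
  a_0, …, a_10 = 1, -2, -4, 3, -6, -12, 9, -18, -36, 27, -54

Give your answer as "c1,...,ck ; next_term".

  a_3 = 0·-4 + 0·-2 + 3·1 = 3
  a_4 = 0·3 + 0·-4 + 3·-2 = -6
  a_5 = 0·-6 + 0·3 + 3·-4 = -12
  a_6 = 0·-12 + 0·-6 + 3·3 = 9
  a_7 = 0·9 + 0·-12 + 3·-6 = -18
  a_8 = 0·-18 + 0·9 + 3·-12 = -36
  a_9 = 0·-36 + 0·-18 + 3·9 = 27
  a_10 = 0·27 + 0·-36 + 3·-18 = -54
  a_11 = 0·-54 + 0·27 + 3·-36 = -108

0,0,3 ; -108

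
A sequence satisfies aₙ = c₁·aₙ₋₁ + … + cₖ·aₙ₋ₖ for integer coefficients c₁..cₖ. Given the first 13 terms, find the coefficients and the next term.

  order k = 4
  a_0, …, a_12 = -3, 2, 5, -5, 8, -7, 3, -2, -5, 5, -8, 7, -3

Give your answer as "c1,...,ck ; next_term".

0,1,0,-1 ; 2

  a_4 = 0·-5 + 1·5 + 0·2 + -1·-3 = 8
  a_5 = 0·8 + 1·-5 + 0·5 + -1·2 = -7
  a_6 = 0·-7 + 1·8 + 0·-5 + -1·5 = 3
  a_7 = 0·3 + 1·-7 + 0·8 + -1·-5 = -2
  a_8 = 0·-2 + 1·3 + 0·-7 + -1·8 = -5
  a_9 = 0·-5 + 1·-2 + 0·3 + -1·-7 = 5
  a_10 = 0·5 + 1·-5 + 0·-2 + -1·3 = -8
  a_11 = 0·-8 + 1·5 + 0·-5 + -1·-2 = 7
  a_12 = 0·7 + 1·-8 + 0·5 + -1·-5 = -3
  a_13 = 0·-3 + 1·7 + 0·-8 + -1·5 = 2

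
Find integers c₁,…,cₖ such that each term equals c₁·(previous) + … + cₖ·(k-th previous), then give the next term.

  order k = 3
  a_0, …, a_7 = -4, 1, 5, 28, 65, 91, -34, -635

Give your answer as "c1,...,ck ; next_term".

  a_3 = 3·5 + -3·1 + -4·-4 = 28
  a_4 = 3·28 + -3·5 + -4·1 = 65
  a_5 = 3·65 + -3·28 + -4·5 = 91
  a_6 = 3·91 + -3·65 + -4·28 = -34
  a_7 = 3·-34 + -3·91 + -4·65 = -635
  a_8 = 3·-635 + -3·-34 + -4·91 = -2167

3,-3,-4 ; -2167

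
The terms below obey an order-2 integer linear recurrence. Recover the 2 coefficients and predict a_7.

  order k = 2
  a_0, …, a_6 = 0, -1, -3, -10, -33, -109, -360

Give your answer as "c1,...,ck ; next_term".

  a_2 = 3·-1 + 1·0 = -3
  a_3 = 3·-3 + 1·-1 = -10
  a_4 = 3·-10 + 1·-3 = -33
  a_5 = 3·-33 + 1·-10 = -109
  a_6 = 3·-109 + 1·-33 = -360
  a_7 = 3·-360 + 1·-109 = -1189

3,1 ; -1189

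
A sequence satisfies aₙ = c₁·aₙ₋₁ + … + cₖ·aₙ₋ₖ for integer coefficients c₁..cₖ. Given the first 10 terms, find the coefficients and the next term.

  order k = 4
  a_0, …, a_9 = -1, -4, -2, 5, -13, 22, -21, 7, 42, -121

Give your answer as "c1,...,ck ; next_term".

-1,1,2,-2 ; 219

  a_4 = -1·5 + 1·-2 + 2·-4 + -2·-1 = -13
  a_5 = -1·-13 + 1·5 + 2·-2 + -2·-4 = 22
  a_6 = -1·22 + 1·-13 + 2·5 + -2·-2 = -21
  a_7 = -1·-21 + 1·22 + 2·-13 + -2·5 = 7
  a_8 = -1·7 + 1·-21 + 2·22 + -2·-13 = 42
  a_9 = -1·42 + 1·7 + 2·-21 + -2·22 = -121
  a_10 = -1·-121 + 1·42 + 2·7 + -2·-21 = 219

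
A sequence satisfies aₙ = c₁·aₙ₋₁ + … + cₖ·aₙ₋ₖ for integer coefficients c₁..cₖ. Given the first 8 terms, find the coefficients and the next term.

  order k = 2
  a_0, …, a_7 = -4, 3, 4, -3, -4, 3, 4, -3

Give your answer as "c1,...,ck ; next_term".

  a_2 = 0·3 + -1·-4 = 4
  a_3 = 0·4 + -1·3 = -3
  a_4 = 0·-3 + -1·4 = -4
  a_5 = 0·-4 + -1·-3 = 3
  a_6 = 0·3 + -1·-4 = 4
  a_7 = 0·4 + -1·3 = -3
  a_8 = 0·-3 + -1·4 = -4

0,-1 ; -4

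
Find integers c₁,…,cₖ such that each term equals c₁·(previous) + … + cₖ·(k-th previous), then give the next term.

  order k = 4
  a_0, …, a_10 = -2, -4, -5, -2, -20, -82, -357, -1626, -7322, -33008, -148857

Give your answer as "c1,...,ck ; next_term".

  a_4 = 4·-2 + 2·-5 + 2·-4 + -3·-2 = -20
  a_5 = 4·-20 + 2·-2 + 2·-5 + -3·-4 = -82
  a_6 = 4·-82 + 2·-20 + 2·-2 + -3·-5 = -357
  a_7 = 4·-357 + 2·-82 + 2·-20 + -3·-2 = -1626
  a_8 = 4·-1626 + 2·-357 + 2·-82 + -3·-20 = -7322
  a_9 = 4·-7322 + 2·-1626 + 2·-357 + -3·-82 = -33008
  a_10 = 4·-33008 + 2·-7322 + 2·-1626 + -3·-357 = -148857
  a_11 = 4·-148857 + 2·-33008 + 2·-7322 + -3·-1626 = -671210

4,2,2,-3 ; -671210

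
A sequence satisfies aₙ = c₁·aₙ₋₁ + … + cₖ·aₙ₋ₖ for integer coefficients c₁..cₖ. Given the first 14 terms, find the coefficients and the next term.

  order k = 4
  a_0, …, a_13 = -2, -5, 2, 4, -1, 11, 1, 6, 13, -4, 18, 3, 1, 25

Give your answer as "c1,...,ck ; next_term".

  a_4 = 0·4 + 1·2 + 1·-5 + -1·-2 = -1
  a_5 = 0·-1 + 1·4 + 1·2 + -1·-5 = 11
  a_6 = 0·11 + 1·-1 + 1·4 + -1·2 = 1
  a_7 = 0·1 + 1·11 + 1·-1 + -1·4 = 6
  a_8 = 0·6 + 1·1 + 1·11 + -1·-1 = 13
  a_9 = 0·13 + 1·6 + 1·1 + -1·11 = -4
  a_10 = 0·-4 + 1·13 + 1·6 + -1·1 = 18
  a_11 = 0·18 + 1·-4 + 1·13 + -1·6 = 3
  a_12 = 0·3 + 1·18 + 1·-4 + -1·13 = 1
  a_13 = 0·1 + 1·3 + 1·18 + -1·-4 = 25
  a_14 = 0·25 + 1·1 + 1·3 + -1·18 = -14

0,1,1,-1 ; -14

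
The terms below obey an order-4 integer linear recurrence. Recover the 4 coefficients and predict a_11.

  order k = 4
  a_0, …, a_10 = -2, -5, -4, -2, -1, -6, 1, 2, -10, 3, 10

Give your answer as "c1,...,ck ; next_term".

  a_4 = -1·-2 + -1·-4 + 1·-5 + 1·-2 = -1
  a_5 = -1·-1 + -1·-2 + 1·-4 + 1·-5 = -6
  a_6 = -1·-6 + -1·-1 + 1·-2 + 1·-4 = 1
  a_7 = -1·1 + -1·-6 + 1·-1 + 1·-2 = 2
  a_8 = -1·2 + -1·1 + 1·-6 + 1·-1 = -10
  a_9 = -1·-10 + -1·2 + 1·1 + 1·-6 = 3
  a_10 = -1·3 + -1·-10 + 1·2 + 1·1 = 10
  a_11 = -1·10 + -1·3 + 1·-10 + 1·2 = -21

-1,-1,1,1 ; -21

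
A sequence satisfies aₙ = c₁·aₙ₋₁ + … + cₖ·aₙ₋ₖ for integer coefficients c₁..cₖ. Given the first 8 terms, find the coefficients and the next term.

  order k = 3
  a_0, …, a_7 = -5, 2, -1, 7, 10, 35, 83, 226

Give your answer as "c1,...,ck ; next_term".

  a_3 = 2·-1 + 2·2 + -1·-5 = 7
  a_4 = 2·7 + 2·-1 + -1·2 = 10
  a_5 = 2·10 + 2·7 + -1·-1 = 35
  a_6 = 2·35 + 2·10 + -1·7 = 83
  a_7 = 2·83 + 2·35 + -1·10 = 226
  a_8 = 2·226 + 2·83 + -1·35 = 583

2,2,-1 ; 583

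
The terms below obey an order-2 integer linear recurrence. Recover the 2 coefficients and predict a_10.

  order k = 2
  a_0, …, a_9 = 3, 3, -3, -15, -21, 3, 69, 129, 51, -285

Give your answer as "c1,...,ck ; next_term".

  a_2 = 2·3 + -3·3 = -3
  a_3 = 2·-3 + -3·3 = -15
  a_4 = 2·-15 + -3·-3 = -21
  a_5 = 2·-21 + -3·-15 = 3
  a_6 = 2·3 + -3·-21 = 69
  a_7 = 2·69 + -3·3 = 129
  a_8 = 2·129 + -3·69 = 51
  a_9 = 2·51 + -3·129 = -285
  a_10 = 2·-285 + -3·51 = -723

2,-3 ; -723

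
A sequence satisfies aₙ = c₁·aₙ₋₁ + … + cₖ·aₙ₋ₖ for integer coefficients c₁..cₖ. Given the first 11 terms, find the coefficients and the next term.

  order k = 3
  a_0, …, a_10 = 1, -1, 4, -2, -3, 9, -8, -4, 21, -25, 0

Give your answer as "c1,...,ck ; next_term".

  a_3 = -1·4 + -1·-1 + 1·1 = -2
  a_4 = -1·-2 + -1·4 + 1·-1 = -3
  a_5 = -1·-3 + -1·-2 + 1·4 = 9
  a_6 = -1·9 + -1·-3 + 1·-2 = -8
  a_7 = -1·-8 + -1·9 + 1·-3 = -4
  a_8 = -1·-4 + -1·-8 + 1·9 = 21
  a_9 = -1·21 + -1·-4 + 1·-8 = -25
  a_10 = -1·-25 + -1·21 + 1·-4 = 0
  a_11 = -1·0 + -1·-25 + 1·21 = 46

-1,-1,1 ; 46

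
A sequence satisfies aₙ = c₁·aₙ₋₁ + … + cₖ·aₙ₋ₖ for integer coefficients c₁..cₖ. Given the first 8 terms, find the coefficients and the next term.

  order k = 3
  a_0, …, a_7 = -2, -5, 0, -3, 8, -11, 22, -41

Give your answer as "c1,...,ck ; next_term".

  a_3 = -1·0 + 1·-5 + -1·-2 = -3
  a_4 = -1·-3 + 1·0 + -1·-5 = 8
  a_5 = -1·8 + 1·-3 + -1·0 = -11
  a_6 = -1·-11 + 1·8 + -1·-3 = 22
  a_7 = -1·22 + 1·-11 + -1·8 = -41
  a_8 = -1·-41 + 1·22 + -1·-11 = 74

-1,1,-1 ; 74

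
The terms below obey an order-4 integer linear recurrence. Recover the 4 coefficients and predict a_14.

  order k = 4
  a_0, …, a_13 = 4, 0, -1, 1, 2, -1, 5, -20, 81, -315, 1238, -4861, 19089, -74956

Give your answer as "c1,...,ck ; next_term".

  a_4 = -3·1 + 3·-1 + -2·0 + 2·4 = 2
  a_5 = -3·2 + 3·1 + -2·-1 + 2·0 = -1
  a_6 = -3·-1 + 3·2 + -2·1 + 2·-1 = 5
  a_7 = -3·5 + 3·-1 + -2·2 + 2·1 = -20
  a_8 = -3·-20 + 3·5 + -2·-1 + 2·2 = 81
  a_9 = -3·81 + 3·-20 + -2·5 + 2·-1 = -315
  a_10 = -3·-315 + 3·81 + -2·-20 + 2·5 = 1238
  a_11 = -3·1238 + 3·-315 + -2·81 + 2·-20 = -4861
  a_12 = -3·-4861 + 3·1238 + -2·-315 + 2·81 = 19089
  a_13 = -3·19089 + 3·-4861 + -2·1238 + 2·-315 = -74956
  a_14 = -3·-74956 + 3·19089 + -2·-4861 + 2·1238 = 294333

-3,3,-2,2 ; 294333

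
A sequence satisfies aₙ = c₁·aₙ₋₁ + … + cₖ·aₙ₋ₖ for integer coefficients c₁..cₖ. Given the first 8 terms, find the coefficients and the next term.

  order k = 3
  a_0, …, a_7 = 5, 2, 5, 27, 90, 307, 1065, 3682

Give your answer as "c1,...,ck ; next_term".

  a_3 = 3·5 + 1·2 + 2·5 = 27
  a_4 = 3·27 + 1·5 + 2·2 = 90
  a_5 = 3·90 + 1·27 + 2·5 = 307
  a_6 = 3·307 + 1·90 + 2·27 = 1065
  a_7 = 3·1065 + 1·307 + 2·90 = 3682
  a_8 = 3·3682 + 1·1065 + 2·307 = 12725

3,1,2 ; 12725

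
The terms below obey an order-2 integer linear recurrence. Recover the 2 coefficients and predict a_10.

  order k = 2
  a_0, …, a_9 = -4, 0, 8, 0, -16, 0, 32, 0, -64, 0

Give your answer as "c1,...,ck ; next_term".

0,-2 ; 128

  a_2 = 0·0 + -2·-4 = 8
  a_3 = 0·8 + -2·0 = 0
  a_4 = 0·0 + -2·8 = -16
  a_5 = 0·-16 + -2·0 = 0
  a_6 = 0·0 + -2·-16 = 32
  a_7 = 0·32 + -2·0 = 0
  a_8 = 0·0 + -2·32 = -64
  a_9 = 0·-64 + -2·0 = 0
  a_10 = 0·0 + -2·-64 = 128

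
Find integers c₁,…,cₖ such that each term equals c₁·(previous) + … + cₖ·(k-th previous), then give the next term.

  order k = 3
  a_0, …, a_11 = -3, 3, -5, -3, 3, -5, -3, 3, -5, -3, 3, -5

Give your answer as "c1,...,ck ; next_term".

  a_3 = 0·-5 + 0·3 + 1·-3 = -3
  a_4 = 0·-3 + 0·-5 + 1·3 = 3
  a_5 = 0·3 + 0·-3 + 1·-5 = -5
  a_6 = 0·-5 + 0·3 + 1·-3 = -3
  a_7 = 0·-3 + 0·-5 + 1·3 = 3
  a_8 = 0·3 + 0·-3 + 1·-5 = -5
  a_9 = 0·-5 + 0·3 + 1·-3 = -3
  a_10 = 0·-3 + 0·-5 + 1·3 = 3
  a_11 = 0·3 + 0·-3 + 1·-5 = -5
  a_12 = 0·-5 + 0·3 + 1·-3 = -3

0,0,1 ; -3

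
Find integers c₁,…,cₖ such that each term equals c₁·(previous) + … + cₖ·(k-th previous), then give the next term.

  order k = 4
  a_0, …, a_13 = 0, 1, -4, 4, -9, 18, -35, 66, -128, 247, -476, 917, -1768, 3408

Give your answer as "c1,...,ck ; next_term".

-1,1,-1,1 ; -6569

  a_4 = -1·4 + 1·-4 + -1·1 + 1·0 = -9
  a_5 = -1·-9 + 1·4 + -1·-4 + 1·1 = 18
  a_6 = -1·18 + 1·-9 + -1·4 + 1·-4 = -35
  a_7 = -1·-35 + 1·18 + -1·-9 + 1·4 = 66
  a_8 = -1·66 + 1·-35 + -1·18 + 1·-9 = -128
  a_9 = -1·-128 + 1·66 + -1·-35 + 1·18 = 247
  a_10 = -1·247 + 1·-128 + -1·66 + 1·-35 = -476
  a_11 = -1·-476 + 1·247 + -1·-128 + 1·66 = 917
  a_12 = -1·917 + 1·-476 + -1·247 + 1·-128 = -1768
  a_13 = -1·-1768 + 1·917 + -1·-476 + 1·247 = 3408
  a_14 = -1·3408 + 1·-1768 + -1·917 + 1·-476 = -6569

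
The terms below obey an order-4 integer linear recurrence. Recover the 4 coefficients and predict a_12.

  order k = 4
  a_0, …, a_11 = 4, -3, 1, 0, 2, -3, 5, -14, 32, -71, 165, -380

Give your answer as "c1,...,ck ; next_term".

  a_4 = -2·0 + 0·1 + -2·-3 + -1·4 = 2
  a_5 = -2·2 + 0·0 + -2·1 + -1·-3 = -3
  a_6 = -2·-3 + 0·2 + -2·0 + -1·1 = 5
  a_7 = -2·5 + 0·-3 + -2·2 + -1·0 = -14
  a_8 = -2·-14 + 0·5 + -2·-3 + -1·2 = 32
  a_9 = -2·32 + 0·-14 + -2·5 + -1·-3 = -71
  a_10 = -2·-71 + 0·32 + -2·-14 + -1·5 = 165
  a_11 = -2·165 + 0·-71 + -2·32 + -1·-14 = -380
  a_12 = -2·-380 + 0·165 + -2·-71 + -1·32 = 870

-2,0,-2,-1 ; 870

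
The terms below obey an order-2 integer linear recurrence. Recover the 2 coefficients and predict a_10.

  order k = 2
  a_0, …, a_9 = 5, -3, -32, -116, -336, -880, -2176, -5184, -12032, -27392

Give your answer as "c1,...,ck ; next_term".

  a_2 = 4·-3 + -4·5 = -32
  a_3 = 4·-32 + -4·-3 = -116
  a_4 = 4·-116 + -4·-32 = -336
  a_5 = 4·-336 + -4·-116 = -880
  a_6 = 4·-880 + -4·-336 = -2176
  a_7 = 4·-2176 + -4·-880 = -5184
  a_8 = 4·-5184 + -4·-2176 = -12032
  a_9 = 4·-12032 + -4·-5184 = -27392
  a_10 = 4·-27392 + -4·-12032 = -61440

4,-4 ; -61440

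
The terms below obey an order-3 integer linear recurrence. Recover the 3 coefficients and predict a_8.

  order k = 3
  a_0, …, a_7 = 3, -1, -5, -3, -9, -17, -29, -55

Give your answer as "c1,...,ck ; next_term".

  a_3 = 1·-5 + 1·-1 + 1·3 = -3
  a_4 = 1·-3 + 1·-5 + 1·-1 = -9
  a_5 = 1·-9 + 1·-3 + 1·-5 = -17
  a_6 = 1·-17 + 1·-9 + 1·-3 = -29
  a_7 = 1·-29 + 1·-17 + 1·-9 = -55
  a_8 = 1·-55 + 1·-29 + 1·-17 = -101

1,1,1 ; -101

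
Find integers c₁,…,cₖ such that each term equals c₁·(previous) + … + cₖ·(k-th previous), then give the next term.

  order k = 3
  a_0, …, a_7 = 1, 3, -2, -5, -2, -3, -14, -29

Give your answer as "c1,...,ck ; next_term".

  a_3 = 2·-2 + -1·3 + 2·1 = -5
  a_4 = 2·-5 + -1·-2 + 2·3 = -2
  a_5 = 2·-2 + -1·-5 + 2·-2 = -3
  a_6 = 2·-3 + -1·-2 + 2·-5 = -14
  a_7 = 2·-14 + -1·-3 + 2·-2 = -29
  a_8 = 2·-29 + -1·-14 + 2·-3 = -50

2,-1,2 ; -50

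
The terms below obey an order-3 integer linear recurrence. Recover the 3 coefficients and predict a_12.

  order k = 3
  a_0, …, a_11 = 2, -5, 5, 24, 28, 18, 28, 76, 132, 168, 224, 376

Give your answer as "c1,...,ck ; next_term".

2,-2,2 ; 640

  a_3 = 2·5 + -2·-5 + 2·2 = 24
  a_4 = 2·24 + -2·5 + 2·-5 = 28
  a_5 = 2·28 + -2·24 + 2·5 = 18
  a_6 = 2·18 + -2·28 + 2·24 = 28
  a_7 = 2·28 + -2·18 + 2·28 = 76
  a_8 = 2·76 + -2·28 + 2·18 = 132
  a_9 = 2·132 + -2·76 + 2·28 = 168
  a_10 = 2·168 + -2·132 + 2·76 = 224
  a_11 = 2·224 + -2·168 + 2·132 = 376
  a_12 = 2·376 + -2·224 + 2·168 = 640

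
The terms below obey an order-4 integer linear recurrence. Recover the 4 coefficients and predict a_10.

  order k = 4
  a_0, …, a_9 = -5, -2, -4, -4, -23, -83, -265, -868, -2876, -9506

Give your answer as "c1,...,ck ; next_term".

3,0,3,1 ; -31387

  a_4 = 3·-4 + 0·-4 + 3·-2 + 1·-5 = -23
  a_5 = 3·-23 + 0·-4 + 3·-4 + 1·-2 = -83
  a_6 = 3·-83 + 0·-23 + 3·-4 + 1·-4 = -265
  a_7 = 3·-265 + 0·-83 + 3·-23 + 1·-4 = -868
  a_8 = 3·-868 + 0·-265 + 3·-83 + 1·-23 = -2876
  a_9 = 3·-2876 + 0·-868 + 3·-265 + 1·-83 = -9506
  a_10 = 3·-9506 + 0·-2876 + 3·-868 + 1·-265 = -31387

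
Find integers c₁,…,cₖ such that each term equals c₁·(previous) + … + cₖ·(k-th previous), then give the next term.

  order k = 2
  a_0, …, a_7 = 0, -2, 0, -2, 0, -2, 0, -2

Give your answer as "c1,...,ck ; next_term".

  a_2 = 0·-2 + 1·0 = 0
  a_3 = 0·0 + 1·-2 = -2
  a_4 = 0·-2 + 1·0 = 0
  a_5 = 0·0 + 1·-2 = -2
  a_6 = 0·-2 + 1·0 = 0
  a_7 = 0·0 + 1·-2 = -2
  a_8 = 0·-2 + 1·0 = 0

0,1 ; 0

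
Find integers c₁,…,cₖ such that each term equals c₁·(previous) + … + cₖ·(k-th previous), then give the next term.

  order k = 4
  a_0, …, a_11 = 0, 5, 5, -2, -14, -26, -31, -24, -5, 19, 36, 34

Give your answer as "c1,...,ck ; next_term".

  a_4 = 2·-2 + -1·5 + -1·5 + 1·0 = -14
  a_5 = 2·-14 + -1·-2 + -1·5 + 1·5 = -26
  a_6 = 2·-26 + -1·-14 + -1·-2 + 1·5 = -31
  a_7 = 2·-31 + -1·-26 + -1·-14 + 1·-2 = -24
  a_8 = 2·-24 + -1·-31 + -1·-26 + 1·-14 = -5
  a_9 = 2·-5 + -1·-24 + -1·-31 + 1·-26 = 19
  a_10 = 2·19 + -1·-5 + -1·-24 + 1·-31 = 36
  a_11 = 2·36 + -1·19 + -1·-5 + 1·-24 = 34
  a_12 = 2·34 + -1·36 + -1·19 + 1·-5 = 8

2,-1,-1,1 ; 8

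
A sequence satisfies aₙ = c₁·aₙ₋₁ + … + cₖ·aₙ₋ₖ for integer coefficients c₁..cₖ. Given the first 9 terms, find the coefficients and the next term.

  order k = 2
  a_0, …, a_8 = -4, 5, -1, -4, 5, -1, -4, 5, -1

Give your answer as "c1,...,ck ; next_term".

-1,-1 ; -4

  a_2 = -1·5 + -1·-4 = -1
  a_3 = -1·-1 + -1·5 = -4
  a_4 = -1·-4 + -1·-1 = 5
  a_5 = -1·5 + -1·-4 = -1
  a_6 = -1·-1 + -1·5 = -4
  a_7 = -1·-4 + -1·-1 = 5
  a_8 = -1·5 + -1·-4 = -1
  a_9 = -1·-1 + -1·5 = -4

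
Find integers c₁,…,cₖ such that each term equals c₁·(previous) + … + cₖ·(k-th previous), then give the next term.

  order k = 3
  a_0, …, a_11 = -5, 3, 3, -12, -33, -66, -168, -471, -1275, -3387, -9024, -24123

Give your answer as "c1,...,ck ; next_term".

  a_3 = 3·3 + -2·3 + 3·-5 = -12
  a_4 = 3·-12 + -2·3 + 3·3 = -33
  a_5 = 3·-33 + -2·-12 + 3·3 = -66
  a_6 = 3·-66 + -2·-33 + 3·-12 = -168
  a_7 = 3·-168 + -2·-66 + 3·-33 = -471
  a_8 = 3·-471 + -2·-168 + 3·-66 = -1275
  a_9 = 3·-1275 + -2·-471 + 3·-168 = -3387
  a_10 = 3·-3387 + -2·-1275 + 3·-471 = -9024
  a_11 = 3·-9024 + -2·-3387 + 3·-1275 = -24123
  a_12 = 3·-24123 + -2·-9024 + 3·-3387 = -64482

3,-2,3 ; -64482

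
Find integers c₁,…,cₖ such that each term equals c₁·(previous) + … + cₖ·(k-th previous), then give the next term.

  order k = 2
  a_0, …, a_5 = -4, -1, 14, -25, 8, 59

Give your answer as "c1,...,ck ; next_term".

  a_2 = -2·-1 + -3·-4 = 14
  a_3 = -2·14 + -3·-1 = -25
  a_4 = -2·-25 + -3·14 = 8
  a_5 = -2·8 + -3·-25 = 59
  a_6 = -2·59 + -3·8 = -142

-2,-3 ; -142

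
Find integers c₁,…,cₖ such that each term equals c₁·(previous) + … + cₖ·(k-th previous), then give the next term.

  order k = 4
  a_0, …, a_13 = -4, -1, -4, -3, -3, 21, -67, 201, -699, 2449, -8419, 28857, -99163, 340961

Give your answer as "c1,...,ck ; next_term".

-3,0,-4,4 ; -1171987

  a_4 = -3·-3 + 0·-4 + -4·-1 + 4·-4 = -3
  a_5 = -3·-3 + 0·-3 + -4·-4 + 4·-1 = 21
  a_6 = -3·21 + 0·-3 + -4·-3 + 4·-4 = -67
  a_7 = -3·-67 + 0·21 + -4·-3 + 4·-3 = 201
  a_8 = -3·201 + 0·-67 + -4·21 + 4·-3 = -699
  a_9 = -3·-699 + 0·201 + -4·-67 + 4·21 = 2449
  a_10 = -3·2449 + 0·-699 + -4·201 + 4·-67 = -8419
  a_11 = -3·-8419 + 0·2449 + -4·-699 + 4·201 = 28857
  a_12 = -3·28857 + 0·-8419 + -4·2449 + 4·-699 = -99163
  a_13 = -3·-99163 + 0·28857 + -4·-8419 + 4·2449 = 340961
  a_14 = -3·340961 + 0·-99163 + -4·28857 + 4·-8419 = -1171987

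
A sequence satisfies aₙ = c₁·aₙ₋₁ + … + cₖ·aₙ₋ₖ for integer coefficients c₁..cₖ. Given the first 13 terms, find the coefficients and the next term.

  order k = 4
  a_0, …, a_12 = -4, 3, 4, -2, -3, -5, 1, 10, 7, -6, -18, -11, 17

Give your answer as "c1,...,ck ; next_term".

  a_4 = 0·-2 + -1·4 + -1·3 + -1·-4 = -3
  a_5 = 0·-3 + -1·-2 + -1·4 + -1·3 = -5
  a_6 = 0·-5 + -1·-3 + -1·-2 + -1·4 = 1
  a_7 = 0·1 + -1·-5 + -1·-3 + -1·-2 = 10
  a_8 = 0·10 + -1·1 + -1·-5 + -1·-3 = 7
  a_9 = 0·7 + -1·10 + -1·1 + -1·-5 = -6
  a_10 = 0·-6 + -1·7 + -1·10 + -1·1 = -18
  a_11 = 0·-18 + -1·-6 + -1·7 + -1·10 = -11
  a_12 = 0·-11 + -1·-18 + -1·-6 + -1·7 = 17
  a_13 = 0·17 + -1·-11 + -1·-18 + -1·-6 = 35

0,-1,-1,-1 ; 35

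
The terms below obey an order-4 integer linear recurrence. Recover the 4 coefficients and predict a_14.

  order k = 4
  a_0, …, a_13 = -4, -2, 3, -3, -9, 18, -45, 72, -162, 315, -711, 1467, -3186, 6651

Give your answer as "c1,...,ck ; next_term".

  a_4 = -2·-3 + 1·3 + 3·-2 + 3·-4 = -9
  a_5 = -2·-9 + 1·-3 + 3·3 + 3·-2 = 18
  a_6 = -2·18 + 1·-9 + 3·-3 + 3·3 = -45
  a_7 = -2·-45 + 1·18 + 3·-9 + 3·-3 = 72
  a_8 = -2·72 + 1·-45 + 3·18 + 3·-9 = -162
  a_9 = -2·-162 + 1·72 + 3·-45 + 3·18 = 315
  a_10 = -2·315 + 1·-162 + 3·72 + 3·-45 = -711
  a_11 = -2·-711 + 1·315 + 3·-162 + 3·72 = 1467
  a_12 = -2·1467 + 1·-711 + 3·315 + 3·-162 = -3186
  a_13 = -2·-3186 + 1·1467 + 3·-711 + 3·315 = 6651
  a_14 = -2·6651 + 1·-3186 + 3·1467 + 3·-711 = -14220

-2,1,3,3 ; -14220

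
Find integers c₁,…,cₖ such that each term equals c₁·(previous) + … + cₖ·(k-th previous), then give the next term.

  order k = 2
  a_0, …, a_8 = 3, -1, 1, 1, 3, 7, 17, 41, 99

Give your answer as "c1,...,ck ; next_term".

2,1 ; 239

  a_2 = 2·-1 + 1·3 = 1
  a_3 = 2·1 + 1·-1 = 1
  a_4 = 2·1 + 1·1 = 3
  a_5 = 2·3 + 1·1 = 7
  a_6 = 2·7 + 1·3 = 17
  a_7 = 2·17 + 1·7 = 41
  a_8 = 2·41 + 1·17 = 99
  a_9 = 2·99 + 1·41 = 239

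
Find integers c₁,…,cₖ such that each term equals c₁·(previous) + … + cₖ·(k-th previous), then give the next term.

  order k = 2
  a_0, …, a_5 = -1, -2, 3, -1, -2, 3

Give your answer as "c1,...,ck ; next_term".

  a_2 = -1·-2 + -1·-1 = 3
  a_3 = -1·3 + -1·-2 = -1
  a_4 = -1·-1 + -1·3 = -2
  a_5 = -1·-2 + -1·-1 = 3
  a_6 = -1·3 + -1·-2 = -1

-1,-1 ; -1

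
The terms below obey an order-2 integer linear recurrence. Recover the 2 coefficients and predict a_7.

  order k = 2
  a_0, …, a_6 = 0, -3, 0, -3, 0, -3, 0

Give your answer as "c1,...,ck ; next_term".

0,1 ; -3

  a_2 = 0·-3 + 1·0 = 0
  a_3 = 0·0 + 1·-3 = -3
  a_4 = 0·-3 + 1·0 = 0
  a_5 = 0·0 + 1·-3 = -3
  a_6 = 0·-3 + 1·0 = 0
  a_7 = 0·0 + 1·-3 = -3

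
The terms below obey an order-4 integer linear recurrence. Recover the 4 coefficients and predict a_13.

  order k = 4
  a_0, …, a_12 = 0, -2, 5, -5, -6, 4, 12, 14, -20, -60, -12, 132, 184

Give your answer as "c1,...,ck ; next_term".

0,-2,-2,-2 ; -120

  a_4 = 0·-5 + -2·5 + -2·-2 + -2·0 = -6
  a_5 = 0·-6 + -2·-5 + -2·5 + -2·-2 = 4
  a_6 = 0·4 + -2·-6 + -2·-5 + -2·5 = 12
  a_7 = 0·12 + -2·4 + -2·-6 + -2·-5 = 14
  a_8 = 0·14 + -2·12 + -2·4 + -2·-6 = -20
  a_9 = 0·-20 + -2·14 + -2·12 + -2·4 = -60
  a_10 = 0·-60 + -2·-20 + -2·14 + -2·12 = -12
  a_11 = 0·-12 + -2·-60 + -2·-20 + -2·14 = 132
  a_12 = 0·132 + -2·-12 + -2·-60 + -2·-20 = 184
  a_13 = 0·184 + -2·132 + -2·-12 + -2·-60 = -120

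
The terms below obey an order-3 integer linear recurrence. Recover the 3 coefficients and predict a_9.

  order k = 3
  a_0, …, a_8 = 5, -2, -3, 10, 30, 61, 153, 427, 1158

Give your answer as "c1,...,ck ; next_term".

3,-2,3 ; 3079

  a_3 = 3·-3 + -2·-2 + 3·5 = 10
  a_4 = 3·10 + -2·-3 + 3·-2 = 30
  a_5 = 3·30 + -2·10 + 3·-3 = 61
  a_6 = 3·61 + -2·30 + 3·10 = 153
  a_7 = 3·153 + -2·61 + 3·30 = 427
  a_8 = 3·427 + -2·153 + 3·61 = 1158
  a_9 = 3·1158 + -2·427 + 3·153 = 3079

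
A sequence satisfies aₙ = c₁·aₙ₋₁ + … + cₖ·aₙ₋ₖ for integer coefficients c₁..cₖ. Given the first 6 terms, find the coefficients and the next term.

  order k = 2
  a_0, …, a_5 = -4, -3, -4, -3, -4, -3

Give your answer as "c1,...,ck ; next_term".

  a_2 = 0·-3 + 1·-4 = -4
  a_3 = 0·-4 + 1·-3 = -3
  a_4 = 0·-3 + 1·-4 = -4
  a_5 = 0·-4 + 1·-3 = -3
  a_6 = 0·-3 + 1·-4 = -4

0,1 ; -4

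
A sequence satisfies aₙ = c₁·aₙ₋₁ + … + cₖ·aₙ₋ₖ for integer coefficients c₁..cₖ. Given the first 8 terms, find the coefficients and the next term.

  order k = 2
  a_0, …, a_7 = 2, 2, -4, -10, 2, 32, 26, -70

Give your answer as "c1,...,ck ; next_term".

  a_2 = 1·2 + -3·2 = -4
  a_3 = 1·-4 + -3·2 = -10
  a_4 = 1·-10 + -3·-4 = 2
  a_5 = 1·2 + -3·-10 = 32
  a_6 = 1·32 + -3·2 = 26
  a_7 = 1·26 + -3·32 = -70
  a_8 = 1·-70 + -3·26 = -148

1,-3 ; -148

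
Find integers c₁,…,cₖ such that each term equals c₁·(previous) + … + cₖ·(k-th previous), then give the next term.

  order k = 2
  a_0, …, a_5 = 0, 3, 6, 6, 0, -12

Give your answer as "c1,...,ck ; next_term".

  a_2 = 2·3 + -2·0 = 6
  a_3 = 2·6 + -2·3 = 6
  a_4 = 2·6 + -2·6 = 0
  a_5 = 2·0 + -2·6 = -12
  a_6 = 2·-12 + -2·0 = -24

2,-2 ; -24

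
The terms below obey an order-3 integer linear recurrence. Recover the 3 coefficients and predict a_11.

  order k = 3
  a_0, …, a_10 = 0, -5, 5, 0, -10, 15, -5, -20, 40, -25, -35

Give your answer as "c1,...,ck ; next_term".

-1,-1,1 ; 100

  a_3 = -1·5 + -1·-5 + 1·0 = 0
  a_4 = -1·0 + -1·5 + 1·-5 = -10
  a_5 = -1·-10 + -1·0 + 1·5 = 15
  a_6 = -1·15 + -1·-10 + 1·0 = -5
  a_7 = -1·-5 + -1·15 + 1·-10 = -20
  a_8 = -1·-20 + -1·-5 + 1·15 = 40
  a_9 = -1·40 + -1·-20 + 1·-5 = -25
  a_10 = -1·-25 + -1·40 + 1·-20 = -35
  a_11 = -1·-35 + -1·-25 + 1·40 = 100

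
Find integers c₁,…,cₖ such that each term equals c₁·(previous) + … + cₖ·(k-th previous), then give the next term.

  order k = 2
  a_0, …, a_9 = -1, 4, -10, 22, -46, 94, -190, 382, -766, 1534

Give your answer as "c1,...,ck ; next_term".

  a_2 = -3·4 + -2·-1 = -10
  a_3 = -3·-10 + -2·4 = 22
  a_4 = -3·22 + -2·-10 = -46
  a_5 = -3·-46 + -2·22 = 94
  a_6 = -3·94 + -2·-46 = -190
  a_7 = -3·-190 + -2·94 = 382
  a_8 = -3·382 + -2·-190 = -766
  a_9 = -3·-766 + -2·382 = 1534
  a_10 = -3·1534 + -2·-766 = -3070

-3,-2 ; -3070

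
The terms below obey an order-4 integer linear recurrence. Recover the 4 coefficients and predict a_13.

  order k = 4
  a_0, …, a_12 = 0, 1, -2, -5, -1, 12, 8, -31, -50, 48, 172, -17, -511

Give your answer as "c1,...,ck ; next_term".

1,-2,0,3 ; -333

  a_4 = 1·-5 + -2·-2 + 0·1 + 3·0 = -1
  a_5 = 1·-1 + -2·-5 + 0·-2 + 3·1 = 12
  a_6 = 1·12 + -2·-1 + 0·-5 + 3·-2 = 8
  a_7 = 1·8 + -2·12 + 0·-1 + 3·-5 = -31
  a_8 = 1·-31 + -2·8 + 0·12 + 3·-1 = -50
  a_9 = 1·-50 + -2·-31 + 0·8 + 3·12 = 48
  a_10 = 1·48 + -2·-50 + 0·-31 + 3·8 = 172
  a_11 = 1·172 + -2·48 + 0·-50 + 3·-31 = -17
  a_12 = 1·-17 + -2·172 + 0·48 + 3·-50 = -511
  a_13 = 1·-511 + -2·-17 + 0·172 + 3·48 = -333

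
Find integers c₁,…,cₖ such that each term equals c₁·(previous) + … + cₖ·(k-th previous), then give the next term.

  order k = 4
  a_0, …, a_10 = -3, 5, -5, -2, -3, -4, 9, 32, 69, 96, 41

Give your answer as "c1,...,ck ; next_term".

2,-1,-2,-2 ; -216

  a_4 = 2·-2 + -1·-5 + -2·5 + -2·-3 = -3
  a_5 = 2·-3 + -1·-2 + -2·-5 + -2·5 = -4
  a_6 = 2·-4 + -1·-3 + -2·-2 + -2·-5 = 9
  a_7 = 2·9 + -1·-4 + -2·-3 + -2·-2 = 32
  a_8 = 2·32 + -1·9 + -2·-4 + -2·-3 = 69
  a_9 = 2·69 + -1·32 + -2·9 + -2·-4 = 96
  a_10 = 2·96 + -1·69 + -2·32 + -2·9 = 41
  a_11 = 2·41 + -1·96 + -2·69 + -2·32 = -216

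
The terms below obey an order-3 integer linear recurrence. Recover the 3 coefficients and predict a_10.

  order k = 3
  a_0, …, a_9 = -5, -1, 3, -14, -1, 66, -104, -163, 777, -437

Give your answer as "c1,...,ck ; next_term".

-1,-4,3 ; -3160

  a_3 = -1·3 + -4·-1 + 3·-5 = -14
  a_4 = -1·-14 + -4·3 + 3·-1 = -1
  a_5 = -1·-1 + -4·-14 + 3·3 = 66
  a_6 = -1·66 + -4·-1 + 3·-14 = -104
  a_7 = -1·-104 + -4·66 + 3·-1 = -163
  a_8 = -1·-163 + -4·-104 + 3·66 = 777
  a_9 = -1·777 + -4·-163 + 3·-104 = -437
  a_10 = -1·-437 + -4·777 + 3·-163 = -3160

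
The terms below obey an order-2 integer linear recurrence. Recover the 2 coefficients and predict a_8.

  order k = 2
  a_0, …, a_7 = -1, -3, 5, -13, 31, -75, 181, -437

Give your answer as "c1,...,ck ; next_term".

-2,1 ; 1055

  a_2 = -2·-3 + 1·-1 = 5
  a_3 = -2·5 + 1·-3 = -13
  a_4 = -2·-13 + 1·5 = 31
  a_5 = -2·31 + 1·-13 = -75
  a_6 = -2·-75 + 1·31 = 181
  a_7 = -2·181 + 1·-75 = -437
  a_8 = -2·-437 + 1·181 = 1055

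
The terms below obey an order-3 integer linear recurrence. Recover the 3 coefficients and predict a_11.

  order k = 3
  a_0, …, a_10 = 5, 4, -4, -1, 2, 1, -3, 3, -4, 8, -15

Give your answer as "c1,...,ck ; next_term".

-2,-1,-1 ; 26

  a_3 = -2·-4 + -1·4 + -1·5 = -1
  a_4 = -2·-1 + -1·-4 + -1·4 = 2
  a_5 = -2·2 + -1·-1 + -1·-4 = 1
  a_6 = -2·1 + -1·2 + -1·-1 = -3
  a_7 = -2·-3 + -1·1 + -1·2 = 3
  a_8 = -2·3 + -1·-3 + -1·1 = -4
  a_9 = -2·-4 + -1·3 + -1·-3 = 8
  a_10 = -2·8 + -1·-4 + -1·3 = -15
  a_11 = -2·-15 + -1·8 + -1·-4 = 26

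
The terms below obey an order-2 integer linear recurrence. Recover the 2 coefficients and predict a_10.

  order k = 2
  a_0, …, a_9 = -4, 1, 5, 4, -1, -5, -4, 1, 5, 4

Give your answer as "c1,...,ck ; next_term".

  a_2 = 1·1 + -1·-4 = 5
  a_3 = 1·5 + -1·1 = 4
  a_4 = 1·4 + -1·5 = -1
  a_5 = 1·-1 + -1·4 = -5
  a_6 = 1·-5 + -1·-1 = -4
  a_7 = 1·-4 + -1·-5 = 1
  a_8 = 1·1 + -1·-4 = 5
  a_9 = 1·5 + -1·1 = 4
  a_10 = 1·4 + -1·5 = -1

1,-1 ; -1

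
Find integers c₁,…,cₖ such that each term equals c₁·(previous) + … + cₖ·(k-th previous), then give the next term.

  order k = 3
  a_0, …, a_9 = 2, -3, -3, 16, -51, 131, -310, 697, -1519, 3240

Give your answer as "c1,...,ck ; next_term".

-3,-1,2 ; -6807

  a_3 = -3·-3 + -1·-3 + 2·2 = 16
  a_4 = -3·16 + -1·-3 + 2·-3 = -51
  a_5 = -3·-51 + -1·16 + 2·-3 = 131
  a_6 = -3·131 + -1·-51 + 2·16 = -310
  a_7 = -3·-310 + -1·131 + 2·-51 = 697
  a_8 = -3·697 + -1·-310 + 2·131 = -1519
  a_9 = -3·-1519 + -1·697 + 2·-310 = 3240
  a_10 = -3·3240 + -1·-1519 + 2·697 = -6807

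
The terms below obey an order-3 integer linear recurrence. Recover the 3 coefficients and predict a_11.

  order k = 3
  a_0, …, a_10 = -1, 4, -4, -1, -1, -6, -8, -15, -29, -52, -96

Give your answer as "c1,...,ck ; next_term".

  a_3 = 1·-4 + 1·4 + 1·-1 = -1
  a_4 = 1·-1 + 1·-4 + 1·4 = -1
  a_5 = 1·-1 + 1·-1 + 1·-4 = -6
  a_6 = 1·-6 + 1·-1 + 1·-1 = -8
  a_7 = 1·-8 + 1·-6 + 1·-1 = -15
  a_8 = 1·-15 + 1·-8 + 1·-6 = -29
  a_9 = 1·-29 + 1·-15 + 1·-8 = -52
  a_10 = 1·-52 + 1·-29 + 1·-15 = -96
  a_11 = 1·-96 + 1·-52 + 1·-29 = -177

1,1,1 ; -177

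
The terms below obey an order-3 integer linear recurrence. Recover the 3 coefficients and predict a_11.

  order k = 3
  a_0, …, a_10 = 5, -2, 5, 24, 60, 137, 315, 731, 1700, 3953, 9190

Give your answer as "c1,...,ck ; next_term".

3,-2,1 ; 21364

  a_3 = 3·5 + -2·-2 + 1·5 = 24
  a_4 = 3·24 + -2·5 + 1·-2 = 60
  a_5 = 3·60 + -2·24 + 1·5 = 137
  a_6 = 3·137 + -2·60 + 1·24 = 315
  a_7 = 3·315 + -2·137 + 1·60 = 731
  a_8 = 3·731 + -2·315 + 1·137 = 1700
  a_9 = 3·1700 + -2·731 + 1·315 = 3953
  a_10 = 3·3953 + -2·1700 + 1·731 = 9190
  a_11 = 3·9190 + -2·3953 + 1·1700 = 21364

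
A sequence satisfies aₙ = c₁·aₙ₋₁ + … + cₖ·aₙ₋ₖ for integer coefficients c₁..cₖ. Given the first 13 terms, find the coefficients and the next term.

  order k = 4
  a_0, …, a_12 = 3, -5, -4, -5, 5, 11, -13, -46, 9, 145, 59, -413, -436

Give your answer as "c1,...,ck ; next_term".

  a_4 = 1·-5 + -3·-4 + 1·-5 + 1·3 = 5
  a_5 = 1·5 + -3·-5 + 1·-4 + 1·-5 = 11
  a_6 = 1·11 + -3·5 + 1·-5 + 1·-4 = -13
  a_7 = 1·-13 + -3·11 + 1·5 + 1·-5 = -46
  a_8 = 1·-46 + -3·-13 + 1·11 + 1·5 = 9
  a_9 = 1·9 + -3·-46 + 1·-13 + 1·11 = 145
  a_10 = 1·145 + -3·9 + 1·-46 + 1·-13 = 59
  a_11 = 1·59 + -3·145 + 1·9 + 1·-46 = -413
  a_12 = 1·-413 + -3·59 + 1·145 + 1·9 = -436
  a_13 = 1·-436 + -3·-413 + 1·59 + 1·145 = 1007

1,-3,1,1 ; 1007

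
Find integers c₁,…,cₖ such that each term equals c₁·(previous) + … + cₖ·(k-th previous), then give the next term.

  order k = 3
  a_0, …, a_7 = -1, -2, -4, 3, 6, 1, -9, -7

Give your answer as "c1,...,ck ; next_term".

0,-1,-1 ; 8

  a_3 = 0·-4 + -1·-2 + -1·-1 = 3
  a_4 = 0·3 + -1·-4 + -1·-2 = 6
  a_5 = 0·6 + -1·3 + -1·-4 = 1
  a_6 = 0·1 + -1·6 + -1·3 = -9
  a_7 = 0·-9 + -1·1 + -1·6 = -7
  a_8 = 0·-7 + -1·-9 + -1·1 = 8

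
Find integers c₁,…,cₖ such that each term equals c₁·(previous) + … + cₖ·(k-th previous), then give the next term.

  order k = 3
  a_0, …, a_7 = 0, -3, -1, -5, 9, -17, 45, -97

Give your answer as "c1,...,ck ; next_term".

  a_3 = -1·-1 + 2·-3 + -2·0 = -5
  a_4 = -1·-5 + 2·-1 + -2·-3 = 9
  a_5 = -1·9 + 2·-5 + -2·-1 = -17
  a_6 = -1·-17 + 2·9 + -2·-5 = 45
  a_7 = -1·45 + 2·-17 + -2·9 = -97
  a_8 = -1·-97 + 2·45 + -2·-17 = 221

-1,2,-2 ; 221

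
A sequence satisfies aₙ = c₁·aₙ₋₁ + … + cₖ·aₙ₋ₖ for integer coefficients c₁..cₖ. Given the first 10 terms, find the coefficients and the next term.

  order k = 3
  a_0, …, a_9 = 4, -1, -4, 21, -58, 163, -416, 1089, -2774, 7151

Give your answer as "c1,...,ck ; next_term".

  a_3 = -2·-4 + 3·-1 + 4·4 = 21
  a_4 = -2·21 + 3·-4 + 4·-1 = -58
  a_5 = -2·-58 + 3·21 + 4·-4 = 163
  a_6 = -2·163 + 3·-58 + 4·21 = -416
  a_7 = -2·-416 + 3·163 + 4·-58 = 1089
  a_8 = -2·1089 + 3·-416 + 4·163 = -2774
  a_9 = -2·-2774 + 3·1089 + 4·-416 = 7151
  a_10 = -2·7151 + 3·-2774 + 4·1089 = -18268

-2,3,4 ; -18268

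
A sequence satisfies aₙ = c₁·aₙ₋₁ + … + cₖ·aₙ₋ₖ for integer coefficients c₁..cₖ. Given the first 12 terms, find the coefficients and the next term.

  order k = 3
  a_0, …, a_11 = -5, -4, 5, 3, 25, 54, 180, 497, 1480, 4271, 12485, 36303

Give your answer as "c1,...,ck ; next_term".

2,3,-1 ; 105790

  a_3 = 2·5 + 3·-4 + -1·-5 = 3
  a_4 = 2·3 + 3·5 + -1·-4 = 25
  a_5 = 2·25 + 3·3 + -1·5 = 54
  a_6 = 2·54 + 3·25 + -1·3 = 180
  a_7 = 2·180 + 3·54 + -1·25 = 497
  a_8 = 2·497 + 3·180 + -1·54 = 1480
  a_9 = 2·1480 + 3·497 + -1·180 = 4271
  a_10 = 2·4271 + 3·1480 + -1·497 = 12485
  a_11 = 2·12485 + 3·4271 + -1·1480 = 36303
  a_12 = 2·36303 + 3·12485 + -1·4271 = 105790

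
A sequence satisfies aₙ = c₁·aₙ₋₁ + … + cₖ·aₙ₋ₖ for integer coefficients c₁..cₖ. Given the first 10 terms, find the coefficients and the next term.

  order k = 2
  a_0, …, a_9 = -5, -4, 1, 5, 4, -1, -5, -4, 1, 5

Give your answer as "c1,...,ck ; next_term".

1,-1 ; 4

  a_2 = 1·-4 + -1·-5 = 1
  a_3 = 1·1 + -1·-4 = 5
  a_4 = 1·5 + -1·1 = 4
  a_5 = 1·4 + -1·5 = -1
  a_6 = 1·-1 + -1·4 = -5
  a_7 = 1·-5 + -1·-1 = -4
  a_8 = 1·-4 + -1·-5 = 1
  a_9 = 1·1 + -1·-4 = 5
  a_10 = 1·5 + -1·1 = 4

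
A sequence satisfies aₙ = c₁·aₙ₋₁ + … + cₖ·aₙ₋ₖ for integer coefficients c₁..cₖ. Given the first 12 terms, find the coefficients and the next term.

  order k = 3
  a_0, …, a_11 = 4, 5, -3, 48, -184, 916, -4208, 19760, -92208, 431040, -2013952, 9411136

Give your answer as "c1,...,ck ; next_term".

-4,4,4 ; -43976192

  a_3 = -4·-3 + 4·5 + 4·4 = 48
  a_4 = -4·48 + 4·-3 + 4·5 = -184
  a_5 = -4·-184 + 4·48 + 4·-3 = 916
  a_6 = -4·916 + 4·-184 + 4·48 = -4208
  a_7 = -4·-4208 + 4·916 + 4·-184 = 19760
  a_8 = -4·19760 + 4·-4208 + 4·916 = -92208
  a_9 = -4·-92208 + 4·19760 + 4·-4208 = 431040
  a_10 = -4·431040 + 4·-92208 + 4·19760 = -2013952
  a_11 = -4·-2013952 + 4·431040 + 4·-92208 = 9411136
  a_12 = -4·9411136 + 4·-2013952 + 4·431040 = -43976192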